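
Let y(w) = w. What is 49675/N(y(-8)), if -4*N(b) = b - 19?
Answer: 198700/27 ≈ 7359.3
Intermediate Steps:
N(b) = 19/4 - b/4 (N(b) = -(b - 19)/4 = -(-19 + b)/4 = 19/4 - b/4)
49675/N(y(-8)) = 49675/(19/4 - ¼*(-8)) = 49675/(19/4 + 2) = 49675/(27/4) = 49675*(4/27) = 198700/27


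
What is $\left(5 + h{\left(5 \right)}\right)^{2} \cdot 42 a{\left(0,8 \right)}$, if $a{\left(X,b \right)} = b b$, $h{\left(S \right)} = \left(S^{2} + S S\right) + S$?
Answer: $9676800$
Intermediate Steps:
$h{\left(S \right)} = S + 2 S^{2}$ ($h{\left(S \right)} = \left(S^{2} + S^{2}\right) + S = 2 S^{2} + S = S + 2 S^{2}$)
$a{\left(X,b \right)} = b^{2}$
$\left(5 + h{\left(5 \right)}\right)^{2} \cdot 42 a{\left(0,8 \right)} = \left(5 + 5 \left(1 + 2 \cdot 5\right)\right)^{2} \cdot 42 \cdot 8^{2} = \left(5 + 5 \left(1 + 10\right)\right)^{2} \cdot 42 \cdot 64 = \left(5 + 5 \cdot 11\right)^{2} \cdot 42 \cdot 64 = \left(5 + 55\right)^{2} \cdot 42 \cdot 64 = 60^{2} \cdot 42 \cdot 64 = 3600 \cdot 42 \cdot 64 = 151200 \cdot 64 = 9676800$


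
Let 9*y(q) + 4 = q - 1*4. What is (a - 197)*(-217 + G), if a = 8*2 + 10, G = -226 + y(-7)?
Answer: 76038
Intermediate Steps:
y(q) = -8/9 + q/9 (y(q) = -4/9 + (q - 1*4)/9 = -4/9 + (q - 4)/9 = -4/9 + (-4 + q)/9 = -4/9 + (-4/9 + q/9) = -8/9 + q/9)
G = -683/3 (G = -226 + (-8/9 + (1/9)*(-7)) = -226 + (-8/9 - 7/9) = -226 - 5/3 = -683/3 ≈ -227.67)
a = 26 (a = 16 + 10 = 26)
(a - 197)*(-217 + G) = (26 - 197)*(-217 - 683/3) = -171*(-1334/3) = 76038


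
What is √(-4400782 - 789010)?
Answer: 4*I*√324362 ≈ 2278.1*I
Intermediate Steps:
√(-4400782 - 789010) = √(-5189792) = 4*I*√324362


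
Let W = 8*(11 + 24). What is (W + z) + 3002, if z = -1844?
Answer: 1438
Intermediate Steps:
W = 280 (W = 8*35 = 280)
(W + z) + 3002 = (280 - 1844) + 3002 = -1564 + 3002 = 1438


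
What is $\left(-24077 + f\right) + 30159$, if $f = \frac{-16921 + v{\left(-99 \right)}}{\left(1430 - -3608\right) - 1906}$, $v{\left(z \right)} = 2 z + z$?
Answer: $\frac{9515803}{1566} \approx 6076.5$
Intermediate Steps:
$v{\left(z \right)} = 3 z$
$f = - \frac{8609}{1566}$ ($f = \frac{-16921 + 3 \left(-99\right)}{\left(1430 - -3608\right) - 1906} = \frac{-16921 - 297}{\left(1430 + 3608\right) - 1906} = - \frac{17218}{5038 - 1906} = - \frac{17218}{3132} = \left(-17218\right) \frac{1}{3132} = - \frac{8609}{1566} \approx -5.4974$)
$\left(-24077 + f\right) + 30159 = \left(-24077 - \frac{8609}{1566}\right) + 30159 = - \frac{37713191}{1566} + 30159 = \frac{9515803}{1566}$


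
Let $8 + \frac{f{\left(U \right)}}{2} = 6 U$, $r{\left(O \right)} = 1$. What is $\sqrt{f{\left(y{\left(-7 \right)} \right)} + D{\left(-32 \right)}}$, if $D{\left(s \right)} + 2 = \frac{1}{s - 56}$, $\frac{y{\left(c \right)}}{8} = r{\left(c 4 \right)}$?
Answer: $\frac{\sqrt{150986}}{44} \approx 8.8311$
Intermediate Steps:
$y{\left(c \right)} = 8$ ($y{\left(c \right)} = 8 \cdot 1 = 8$)
$f{\left(U \right)} = -16 + 12 U$ ($f{\left(U \right)} = -16 + 2 \cdot 6 U = -16 + 12 U$)
$D{\left(s \right)} = -2 + \frac{1}{-56 + s}$ ($D{\left(s \right)} = -2 + \frac{1}{s - 56} = -2 + \frac{1}{-56 + s}$)
$\sqrt{f{\left(y{\left(-7 \right)} \right)} + D{\left(-32 \right)}} = \sqrt{\left(-16 + 12 \cdot 8\right) + \frac{113 - -64}{-56 - 32}} = \sqrt{\left(-16 + 96\right) + \frac{113 + 64}{-88}} = \sqrt{80 - \frac{177}{88}} = \sqrt{\frac{6863}{88}} = \frac{\sqrt{150986}}{44}$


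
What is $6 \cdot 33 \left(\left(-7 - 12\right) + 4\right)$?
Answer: $-2970$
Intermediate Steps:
$6 \cdot 33 \left(\left(-7 - 12\right) + 4\right) = 198 \left(-19 + 4\right) = 198 \left(-15\right) = -2970$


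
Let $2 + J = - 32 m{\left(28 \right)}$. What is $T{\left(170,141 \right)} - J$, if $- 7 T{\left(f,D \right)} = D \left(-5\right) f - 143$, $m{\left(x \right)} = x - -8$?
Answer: $\frac{128071}{7} \approx 18296.0$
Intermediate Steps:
$m{\left(x \right)} = 8 + x$ ($m{\left(x \right)} = x + 8 = 8 + x$)
$T{\left(f,D \right)} = \frac{143}{7} + \frac{5 D f}{7}$ ($T{\left(f,D \right)} = - \frac{D \left(-5\right) f - 143}{7} = - \frac{- 5 D f - 143}{7} = - \frac{-143 - 5 D f}{7} = \frac{143}{7} + \frac{5 D f}{7}$)
$J = -1154$ ($J = -2 - 32 \left(8 + 28\right) = -2 - 1152 = -1154$)
$T{\left(170,141 \right)} - J = \left(\frac{143}{7} + \frac{5}{7} \cdot 141 \cdot 170\right) - -1154 = \left(\frac{143}{7} + \frac{119850}{7}\right) + 1154 = \frac{119993}{7} + 1154 = \frac{128071}{7}$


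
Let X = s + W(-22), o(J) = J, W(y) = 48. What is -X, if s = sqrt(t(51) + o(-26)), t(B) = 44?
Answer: -48 - 3*sqrt(2) ≈ -52.243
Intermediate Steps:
s = 3*sqrt(2) (s = sqrt(44 - 26) = sqrt(18) = 3*sqrt(2) ≈ 4.2426)
X = 48 + 3*sqrt(2) (X = 3*sqrt(2) + 48 = 48 + 3*sqrt(2) ≈ 52.243)
-X = -(48 + 3*sqrt(2)) = -48 - 3*sqrt(2)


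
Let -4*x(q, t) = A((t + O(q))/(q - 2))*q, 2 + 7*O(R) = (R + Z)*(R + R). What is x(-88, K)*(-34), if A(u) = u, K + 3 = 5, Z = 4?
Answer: 614856/35 ≈ 17567.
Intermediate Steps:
O(R) = -2/7 + 2*R*(4 + R)/7 (O(R) = -2/7 + ((R + 4)*(R + R))/7 = -2/7 + ((4 + R)*(2*R))/7 = -2/7 + (2*R*(4 + R))/7 = -2/7 + 2*R*(4 + R)/7)
K = 2 (K = -3 + 5 = 2)
x(q, t) = -q*(-2/7 + t + 2*q²/7 + 8*q/7)/(4*(-2 + q)) (x(q, t) = -(t + (-2/7 + 2*q²/7 + 8*q/7))/(q - 2)*q/4 = -(-2/7 + t + 2*q²/7 + 8*q/7)/(-2 + q)*q/4 = -q*(-2/7 + t + 2*q²/7 + 8*q/7)/(4*(-2 + q)))
x(-88, K)*(-34) = ((1/28)*(-88)*(2 - 8*(-88) - 7*2 - 2*(-88)²)/(-2 - 88))*(-34) = ((1/28)*(-88)*(2 + 704 - 14 - 2*7744)/(-90))*(-34) = ((1/28)*(-88)*(-1/90)*(2 + 704 - 14 - 15488))*(-34) = ((1/28)*(-88)*(-1/90)*(-14796))*(-34) = -18084/35*(-34) = 614856/35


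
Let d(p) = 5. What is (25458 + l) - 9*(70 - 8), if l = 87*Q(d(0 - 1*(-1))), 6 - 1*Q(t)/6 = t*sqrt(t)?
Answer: 28032 - 2610*sqrt(5) ≈ 22196.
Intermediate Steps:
Q(t) = 36 - 6*t**(3/2) (Q(t) = 36 - 6*t*sqrt(t) = 36 - 6*t**(3/2))
l = 3132 - 2610*sqrt(5) (l = 87*(36 - 30*sqrt(5)) = 3132 - 2610*sqrt(5) ≈ -2704.1)
(25458 + l) - 9*(70 - 8) = (25458 + (3132 - 2610*sqrt(5))) - 9*(70 - 8) = (28590 - 2610*sqrt(5)) - 9*62 = (28590 - 2610*sqrt(5)) - 558 = 28032 - 2610*sqrt(5)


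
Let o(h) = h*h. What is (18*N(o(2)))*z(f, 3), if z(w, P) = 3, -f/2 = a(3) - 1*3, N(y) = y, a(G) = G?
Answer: 216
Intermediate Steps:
o(h) = h²
f = 0 (f = -2*(3 - 1*3) = -2*(3 - 3) = -2*0 = 0)
(18*N(o(2)))*z(f, 3) = (18*2²)*3 = (18*4)*3 = 72*3 = 216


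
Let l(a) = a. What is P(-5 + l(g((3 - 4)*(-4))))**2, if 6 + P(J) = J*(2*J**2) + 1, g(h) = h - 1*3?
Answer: 17689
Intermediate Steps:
g(h) = -3 + h (g(h) = h - 3 = -3 + h)
P(J) = -5 + 2*J**3 (P(J) = -6 + (J*(2*J**2) + 1) = -6 + (2*J**3 + 1) = -6 + (1 + 2*J**3) = -5 + 2*J**3)
P(-5 + l(g((3 - 4)*(-4))))**2 = (-5 + 2*(-5 + (-3 + (3 - 4)*(-4)))**3)**2 = (-5 + 2*(-5 + (-3 - 1*(-4)))**3)**2 = (-5 + 2*(-5 + (-3 + 4))**3)**2 = (-5 + 2*(-5 + 1)**3)**2 = (-5 + 2*(-4)**3)**2 = (-5 + 2*(-64))**2 = (-5 - 128)**2 = (-133)**2 = 17689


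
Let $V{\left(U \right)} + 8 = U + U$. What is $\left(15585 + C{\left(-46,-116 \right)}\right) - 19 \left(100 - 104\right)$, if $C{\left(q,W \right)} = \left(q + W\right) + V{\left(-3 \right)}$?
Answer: $15485$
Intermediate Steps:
$V{\left(U \right)} = -8 + 2 U$ ($V{\left(U \right)} = -8 + \left(U + U\right) = -8 + 2 U$)
$C{\left(q,W \right)} = -14 + W + q$ ($C{\left(q,W \right)} = \left(q + W\right) + \left(-8 + 2 \left(-3\right)\right) = \left(W + q\right) - 14 = -14 + W + q$)
$\left(15585 + C{\left(-46,-116 \right)}\right) - 19 \left(100 - 104\right) = \left(15585 - 176\right) - 19 \left(100 - 104\right) = \left(15585 - 176\right) - 19 \left(-4\right) = 15409 - -76 = 15409 + 76 = 15485$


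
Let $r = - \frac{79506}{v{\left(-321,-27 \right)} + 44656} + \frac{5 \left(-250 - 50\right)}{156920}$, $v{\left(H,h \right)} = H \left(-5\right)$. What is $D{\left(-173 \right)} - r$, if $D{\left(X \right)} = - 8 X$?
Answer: $\frac{502969181155}{362963806} \approx 1385.7$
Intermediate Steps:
$v{\left(H,h \right)} = - 5 H$
$r = - \frac{627273651}{362963806}$ ($r = - \frac{79506}{\left(-5\right) \left(-321\right) + 44656} + \frac{5 \left(-250 - 50\right)}{156920} = - \frac{79506}{1605 + 44656} + 5 \left(-300\right) \frac{1}{156920} = - \frac{79506}{46261} - \frac{75}{7846} = - \frac{627273651}{362963806} \approx -1.7282$)
$D{\left(-173 \right)} - r = \left(-8\right) \left(-173\right) - - \frac{627273651}{362963806} = 1384 + \frac{627273651}{362963806} = \frac{502969181155}{362963806}$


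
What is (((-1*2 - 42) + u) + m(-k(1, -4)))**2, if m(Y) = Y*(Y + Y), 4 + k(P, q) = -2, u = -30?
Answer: 4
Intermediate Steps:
k(P, q) = -6 (k(P, q) = -4 - 2 = -6)
m(Y) = 2*Y**2 (m(Y) = Y*(2*Y) = 2*Y**2)
(((-1*2 - 42) + u) + m(-k(1, -4)))**2 = (((-1*2 - 42) - 30) + 2*(-1*(-6))**2)**2 = (((-2 - 42) - 30) + 2*6**2)**2 = ((-44 - 30) + 2*36)**2 = (-74 + 72)**2 = (-2)**2 = 4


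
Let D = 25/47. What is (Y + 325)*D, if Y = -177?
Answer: 3700/47 ≈ 78.723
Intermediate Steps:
D = 25/47 (D = 25*(1/47) = 25/47 ≈ 0.53191)
(Y + 325)*D = (-177 + 325)*(25/47) = 148*(25/47) = 3700/47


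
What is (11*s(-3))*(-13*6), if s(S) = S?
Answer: 2574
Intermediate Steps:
(11*s(-3))*(-13*6) = (11*(-3))*(-13*6) = -33*(-78) = 2574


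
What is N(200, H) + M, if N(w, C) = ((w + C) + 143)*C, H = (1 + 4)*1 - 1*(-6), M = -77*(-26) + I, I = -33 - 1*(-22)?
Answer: 5885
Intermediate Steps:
I = -11 (I = -33 + 22 = -11)
M = 1991 (M = -77*(-26) - 11 = 2002 - 11 = 1991)
H = 11 (H = 5*1 + 6 = 5 + 6 = 11)
N(w, C) = C*(143 + C + w) (N(w, C) = ((C + w) + 143)*C = (143 + C + w)*C = C*(143 + C + w))
N(200, H) + M = 11*(143 + 11 + 200) + 1991 = 11*354 + 1991 = 3894 + 1991 = 5885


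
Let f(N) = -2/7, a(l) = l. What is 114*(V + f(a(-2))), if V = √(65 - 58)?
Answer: -228/7 + 114*√7 ≈ 269.04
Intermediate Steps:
f(N) = -2/7 (f(N) = -2*⅐ = -2/7)
V = √7 ≈ 2.6458
114*(V + f(a(-2))) = 114*(√7 - 2/7) = 114*(-2/7 + √7) = -228/7 + 114*√7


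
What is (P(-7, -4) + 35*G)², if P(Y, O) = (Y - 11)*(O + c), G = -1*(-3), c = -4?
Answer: 62001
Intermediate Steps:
G = 3
P(Y, O) = (-11 + Y)*(-4 + O) (P(Y, O) = (Y - 11)*(O - 4) = (-11 + Y)*(-4 + O))
(P(-7, -4) + 35*G)² = ((44 - 11*(-4) - 4*(-7) - 4*(-7)) + 35*3)² = ((44 + 44 + 28 + 28) + 105)² = (144 + 105)² = 249² = 62001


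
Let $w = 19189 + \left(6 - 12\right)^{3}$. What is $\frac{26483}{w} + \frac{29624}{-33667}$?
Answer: $\frac{329547009}{638763991} \approx 0.51591$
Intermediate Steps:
$w = 18973$ ($w = 19189 + \left(-6\right)^{3} = 19189 - 216 = 18973$)
$\frac{26483}{w} + \frac{29624}{-33667} = \frac{26483}{18973} + \frac{29624}{-33667} = 26483 \cdot \frac{1}{18973} + 29624 \left(- \frac{1}{33667}\right) = \frac{26483}{18973} - \frac{29624}{33667} = \frac{329547009}{638763991}$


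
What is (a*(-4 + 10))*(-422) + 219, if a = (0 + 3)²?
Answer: -22569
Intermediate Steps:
a = 9 (a = 3² = 9)
(a*(-4 + 10))*(-422) + 219 = (9*(-4 + 10))*(-422) + 219 = (9*6)*(-422) + 219 = 54*(-422) + 219 = -22788 + 219 = -22569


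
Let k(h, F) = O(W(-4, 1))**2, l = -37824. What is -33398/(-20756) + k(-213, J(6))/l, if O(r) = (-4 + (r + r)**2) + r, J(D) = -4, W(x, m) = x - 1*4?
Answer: 429949/12266796 ≈ 0.035050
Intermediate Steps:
W(x, m) = -4 + x (W(x, m) = x - 4 = -4 + x)
O(r) = -4 + r + 4*r**2 (O(r) = (-4 + (2*r)**2) + r = (-4 + 4*r**2) + r = -4 + r + 4*r**2)
k(h, F) = 59536 (k(h, F) = (-4 + (-4 - 4) + 4*(-4 - 4)**2)**2 = (-4 - 8 + 4*(-8)**2)**2 = (-4 - 8 + 4*64)**2 = (-4 - 8 + 256)**2 = 244**2 = 59536)
-33398/(-20756) + k(-213, J(6))/l = -33398/(-20756) + 59536/(-37824) = -33398*(-1/20756) + 59536*(-1/37824) = 16699/10378 - 3721/2364 = 429949/12266796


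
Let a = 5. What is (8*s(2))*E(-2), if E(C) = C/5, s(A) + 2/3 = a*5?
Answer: -1168/15 ≈ -77.867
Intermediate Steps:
s(A) = 73/3 (s(A) = -2/3 + 5*5 = -2/3 + 25 = 73/3)
E(C) = C/5 (E(C) = C*(1/5) = C/5)
(8*s(2))*E(-2) = (8*(73/3))*((1/5)*(-2)) = (584/3)*(-2/5) = -1168/15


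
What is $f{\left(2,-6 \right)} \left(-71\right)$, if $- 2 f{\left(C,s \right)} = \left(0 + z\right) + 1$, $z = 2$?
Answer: $\frac{213}{2} \approx 106.5$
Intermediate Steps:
$f{\left(C,s \right)} = - \frac{3}{2}$ ($f{\left(C,s \right)} = - \frac{\left(0 + 2\right) + 1}{2} = - \frac{2 + 1}{2} = \left(- \frac{1}{2}\right) 3 = - \frac{3}{2}$)
$f{\left(2,-6 \right)} \left(-71\right) = \left(- \frac{3}{2}\right) \left(-71\right) = \frac{213}{2}$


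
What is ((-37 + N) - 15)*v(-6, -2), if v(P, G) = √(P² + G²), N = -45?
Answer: -194*√10 ≈ -613.48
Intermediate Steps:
v(P, G) = √(G² + P²)
((-37 + N) - 15)*v(-6, -2) = ((-37 - 45) - 15)*√((-2)² + (-6)²) = (-82 - 15)*√(4 + 36) = -194*√10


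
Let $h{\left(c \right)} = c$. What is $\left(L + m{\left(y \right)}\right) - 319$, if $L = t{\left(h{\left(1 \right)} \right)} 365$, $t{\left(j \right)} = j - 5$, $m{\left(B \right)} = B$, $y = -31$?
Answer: $-1810$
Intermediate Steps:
$t{\left(j \right)} = -5 + j$
$L = -1460$ ($L = \left(-5 + 1\right) 365 = \left(-4\right) 365 = -1460$)
$\left(L + m{\left(y \right)}\right) - 319 = \left(-1460 - 31\right) - 319 = -1491 - 319 = -1810$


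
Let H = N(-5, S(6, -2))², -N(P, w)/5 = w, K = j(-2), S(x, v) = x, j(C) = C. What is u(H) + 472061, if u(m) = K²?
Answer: 472065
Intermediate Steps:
K = -2
N(P, w) = -5*w
H = 900 (H = (-5*6)² = (-30)² = 900)
u(m) = 4 (u(m) = (-2)² = 4)
u(H) + 472061 = 4 + 472061 = 472065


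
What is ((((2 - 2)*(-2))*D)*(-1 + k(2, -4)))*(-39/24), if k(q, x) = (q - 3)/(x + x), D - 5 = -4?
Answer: 0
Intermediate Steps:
D = 1 (D = 5 - 4 = 1)
k(q, x) = (-3 + q)/(2*x) (k(q, x) = (-3 + q)/((2*x)) = (-3 + q)*(1/(2*x)) = (-3 + q)/(2*x))
((((2 - 2)*(-2))*D)*(-1 + k(2, -4)))*(-39/24) = ((((2 - 2)*(-2))*1)*(-1 + (½)*(-3 + 2)/(-4)))*(-39/24) = (((0*(-2))*1)*(-1 + (½)*(-¼)*(-1)))*(-39*1/24) = ((0*1)*(-1 + ⅛))*(-13/8) = (0*(-7/8))*(-13/8) = 0*(-13/8) = 0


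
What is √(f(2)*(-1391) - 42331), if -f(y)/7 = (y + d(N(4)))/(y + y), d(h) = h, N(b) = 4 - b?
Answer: 45*I*√74/2 ≈ 193.55*I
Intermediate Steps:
f(y) = -7/2 (f(y) = -7*(y + (4 - 1*4))/(y + y) = -7*(y + (4 - 4))/(2*y) = -7*(y + 0)*1/(2*y) = -7*y*1/(2*y) = -7*½ = -7/2)
√(f(2)*(-1391) - 42331) = √(-7/2*(-1391) - 42331) = √(9737/2 - 42331) = √(-74925/2) = 45*I*√74/2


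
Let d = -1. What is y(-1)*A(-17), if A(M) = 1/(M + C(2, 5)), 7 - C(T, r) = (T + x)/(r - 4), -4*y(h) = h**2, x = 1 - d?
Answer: 1/56 ≈ 0.017857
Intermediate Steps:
x = 2 (x = 1 - 1*(-1) = 1 + 1 = 2)
y(h) = -h**2/4
C(T, r) = 7 - (2 + T)/(-4 + r) (C(T, r) = 7 - (T + 2)/(r - 4) = 7 - (2 + T)/(-4 + r))
A(M) = 1/(3 + M) (A(M) = 1/(M + (-30 - 1*2 + 7*5)/(-4 + 5)) = 1/(M + (-30 - 2 + 35)/1) = 1/(M + 1*3) = 1/(M + 3) = 1/(3 + M))
y(-1)*A(-17) = (-1/4*(-1)**2)/(3 - 17) = -1/4*1/(-14) = -1/4*(-1/14) = 1/56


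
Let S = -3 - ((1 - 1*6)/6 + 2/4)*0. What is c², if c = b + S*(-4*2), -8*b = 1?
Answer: 36481/64 ≈ 570.02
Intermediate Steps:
b = -⅛ (b = -⅛*1 = -⅛ ≈ -0.12500)
S = -3 (S = -3 - ((1 - 6)*(⅙) + 2*(¼))*0 = -3 - (-5*⅙ + ½)*0 = -3 - (-⅚ + ½)*0 = -3 - (-1)*0/3 = -3 - 1*0 = -3 + 0 = -3)
c = 191/8 (c = -⅛ - (-12)*2 = -⅛ - 3*(-8) = -⅛ + 24 = 191/8 ≈ 23.875)
c² = (191/8)² = 36481/64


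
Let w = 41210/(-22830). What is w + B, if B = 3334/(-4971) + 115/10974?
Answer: -34114612163/13837961598 ≈ -2.4653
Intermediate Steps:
B = -4001739/6061306 (B = 3334*(-1/4971) + 115*(1/10974) = -3334/4971 + 115/10974 = -4001739/6061306 ≈ -0.66021)
w = -4121/2283 (w = 41210*(-1/22830) = -4121/2283 ≈ -1.8051)
w + B = -4121/2283 - 4001739/6061306 = -34114612163/13837961598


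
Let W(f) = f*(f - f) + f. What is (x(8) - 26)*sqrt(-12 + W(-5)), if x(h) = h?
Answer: -18*I*sqrt(17) ≈ -74.216*I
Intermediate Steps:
W(f) = f (W(f) = f*0 + f = 0 + f = f)
(x(8) - 26)*sqrt(-12 + W(-5)) = (8 - 26)*sqrt(-12 - 5) = -18*I*sqrt(17)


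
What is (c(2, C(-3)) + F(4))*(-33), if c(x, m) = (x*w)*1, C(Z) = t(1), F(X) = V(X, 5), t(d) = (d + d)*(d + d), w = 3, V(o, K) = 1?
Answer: -231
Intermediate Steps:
t(d) = 4*d**2 (t(d) = (2*d)*(2*d) = 4*d**2)
F(X) = 1
C(Z) = 4 (C(Z) = 4*1**2 = 4*1 = 4)
c(x, m) = 3*x (c(x, m) = (x*3)*1 = (3*x)*1 = 3*x)
(c(2, C(-3)) + F(4))*(-33) = (3*2 + 1)*(-33) = (6 + 1)*(-33) = 7*(-33) = -231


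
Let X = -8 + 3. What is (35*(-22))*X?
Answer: 3850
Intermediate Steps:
X = -5
(35*(-22))*X = (35*(-22))*(-5) = -770*(-5) = 3850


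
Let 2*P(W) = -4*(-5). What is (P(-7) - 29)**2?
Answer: 361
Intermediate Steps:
P(W) = 10 (P(W) = (-4*(-5))/2 = (1/2)*20 = 10)
(P(-7) - 29)**2 = (10 - 29)**2 = (-19)**2 = 361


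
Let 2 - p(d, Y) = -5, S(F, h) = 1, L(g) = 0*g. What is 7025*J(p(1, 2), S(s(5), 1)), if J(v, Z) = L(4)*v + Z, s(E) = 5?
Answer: 7025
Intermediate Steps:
L(g) = 0
p(d, Y) = 7 (p(d, Y) = 2 - 1*(-5) = 2 + 5 = 7)
J(v, Z) = Z (J(v, Z) = 0*v + Z = 0 + Z = Z)
7025*J(p(1, 2), S(s(5), 1)) = 7025*1 = 7025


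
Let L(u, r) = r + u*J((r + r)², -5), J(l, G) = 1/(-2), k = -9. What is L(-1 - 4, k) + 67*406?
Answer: 54391/2 ≈ 27196.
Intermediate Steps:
J(l, G) = -½
L(u, r) = r - u/2 (L(u, r) = r + u*(-½) = r - u/2)
L(-1 - 4, k) + 67*406 = (-9 - (-1 - 4)/2) + 67*406 = (-9 - ½*(-5)) + 27202 = (-9 + 5/2) + 27202 = -13/2 + 27202 = 54391/2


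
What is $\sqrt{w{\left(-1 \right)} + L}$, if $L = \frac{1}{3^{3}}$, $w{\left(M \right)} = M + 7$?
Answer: $\frac{\sqrt{489}}{9} \approx 2.457$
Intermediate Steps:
$w{\left(M \right)} = 7 + M$
$L = \frac{1}{27} \approx 0.037037$
$\sqrt{w{\left(-1 \right)} + L} = \sqrt{\left(7 - 1\right) + \frac{1}{27}} = \sqrt{6 + \frac{1}{27}} = \sqrt{\frac{163}{27}} = \frac{\sqrt{489}}{9}$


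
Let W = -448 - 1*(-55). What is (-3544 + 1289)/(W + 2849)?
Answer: -2255/2456 ≈ -0.91816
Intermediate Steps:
W = -393 (W = -448 + 55 = -393)
(-3544 + 1289)/(W + 2849) = (-3544 + 1289)/(-393 + 2849) = -2255/2456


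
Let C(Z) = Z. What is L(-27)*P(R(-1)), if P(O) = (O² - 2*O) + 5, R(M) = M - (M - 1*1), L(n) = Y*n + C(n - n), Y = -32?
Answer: 3456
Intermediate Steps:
L(n) = -32*n (L(n) = -32*n + (n - n) = -32*n + 0 = -32*n)
R(M) = 1 (R(M) = M - (M - 1) = M - (-1 + M) = M + (1 - M) = 1)
P(O) = 5 + O² - 2*O
L(-27)*P(R(-1)) = (-32*(-27))*(5 + 1² - 2*1) = 864*(5 + 1 - 2) = 864*4 = 3456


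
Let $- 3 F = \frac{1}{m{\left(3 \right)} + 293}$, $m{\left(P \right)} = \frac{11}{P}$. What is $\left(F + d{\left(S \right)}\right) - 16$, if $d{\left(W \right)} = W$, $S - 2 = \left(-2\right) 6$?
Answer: $- \frac{23141}{890} \approx -26.001$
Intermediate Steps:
$S = -10$ ($S = 2 - 12 = -10$)
$F = - \frac{1}{890}$ ($F = - \frac{1}{3 \left(\frac{11}{3} + 293\right)} = - \frac{1}{3 \cdot \frac{890}{3}} = \left(- \frac{1}{3}\right) \frac{3}{890} = - \frac{1}{890} \approx -0.0011236$)
$\left(F + d{\left(S \right)}\right) - 16 = \left(- \frac{1}{890} - 10\right) - 16 = - \frac{8901}{890} - 16 = - \frac{23141}{890}$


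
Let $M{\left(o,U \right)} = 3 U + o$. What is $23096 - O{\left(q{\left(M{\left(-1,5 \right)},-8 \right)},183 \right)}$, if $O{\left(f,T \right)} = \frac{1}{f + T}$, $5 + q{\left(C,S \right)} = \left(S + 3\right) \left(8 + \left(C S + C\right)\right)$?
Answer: $\frac{14504287}{628} \approx 23096.0$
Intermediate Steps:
$M{\left(o,U \right)} = o + 3 U$
$q{\left(C,S \right)} = -5 + \left(3 + S\right) \left(8 + C + C S\right)$ ($q{\left(C,S \right)} = -5 + \left(S + 3\right) \left(8 + \left(C S + C\right)\right) = -5 + \left(3 + S\right) \left(8 + \left(C + C S\right)\right) = -5 + \left(3 + S\right) \left(8 + C + C S\right)$)
$O{\left(f,T \right)} = \frac{1}{T + f}$
$23096 - O{\left(q{\left(M{\left(-1,5 \right)},-8 \right)},183 \right)} = 23096 - \frac{1}{183 + \left(19 + 3 \left(-1 + 3 \cdot 5\right) + 8 \left(-8\right) + \left(-1 + 3 \cdot 5\right) \left(-8\right)^{2} + 4 \left(-1 + 3 \cdot 5\right) \left(-8\right)\right)} = 23096 - \frac{1}{183 + \left(19 + 3 \left(-1 + 15\right) - 64 + \left(-1 + 15\right) 64 + 4 \left(-1 + 15\right) \left(-8\right)\right)} = 23096 - \frac{1}{183 + \left(19 + 3 \cdot 14 - 64 + 14 \cdot 64 + 4 \cdot 14 \left(-8\right)\right)} = 23096 - \frac{1}{183 + \left(19 + 42 - 64 + 896 - 448\right)} = 23096 - \frac{1}{183 + 445} = 23096 - \frac{1}{628} = \frac{14504287}{628}$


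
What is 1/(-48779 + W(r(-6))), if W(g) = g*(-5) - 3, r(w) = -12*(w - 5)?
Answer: -1/49442 ≈ -2.0226e-5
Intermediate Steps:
r(w) = 60 - 12*w (r(w) = -12*(-5 + w) = 60 - 12*w)
W(g) = -3 - 5*g (W(g) = -5*g - 3 = -3 - 5*g)
1/(-48779 + W(r(-6))) = 1/(-48779 + (-3 - 5*(60 - 12*(-6)))) = 1/(-48779 + (-3 - 5*(60 + 72))) = 1/(-48779 + (-3 - 5*132)) = 1/(-48779 + (-3 - 660)) = 1/(-48779 - 663) = 1/(-49442) = -1/49442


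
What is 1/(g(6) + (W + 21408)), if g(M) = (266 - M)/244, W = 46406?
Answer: 61/4136719 ≈ 1.4746e-5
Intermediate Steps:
g(M) = 133/122 - M/244 (g(M) = (266 - M)*(1/244) = 133/122 - M/244)
1/(g(6) + (W + 21408)) = 1/((133/122 - 1/244*6) + (46406 + 21408)) = 1/((133/122 - 3/122) + 67814) = 1/(65/61 + 67814) = 1/(4136719/61) = 61/4136719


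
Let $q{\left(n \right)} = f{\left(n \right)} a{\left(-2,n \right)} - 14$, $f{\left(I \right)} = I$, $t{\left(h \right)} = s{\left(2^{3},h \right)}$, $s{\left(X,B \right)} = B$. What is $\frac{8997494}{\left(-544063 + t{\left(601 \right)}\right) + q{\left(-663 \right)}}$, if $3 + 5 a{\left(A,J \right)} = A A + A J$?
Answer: $- \frac{44987470}{3597181} \approx -12.506$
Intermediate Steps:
$t{\left(h \right)} = h$
$a{\left(A,J \right)} = - \frac{3}{5} + \frac{A^{2}}{5} + \frac{A J}{5}$ ($a{\left(A,J \right)} = - \frac{3}{5} + \frac{A A + A J}{5} = - \frac{3}{5} + \frac{A^{2} + A J}{5} = - \frac{3}{5} + \left(\frac{A^{2}}{5} + \frac{A J}{5}\right) = - \frac{3}{5} + \frac{A^{2}}{5} + \frac{A J}{5}$)
$q{\left(n \right)} = -14 + n \left(\frac{1}{5} - \frac{2 n}{5}\right)$ ($q{\left(n \right)} = n \left(- \frac{3}{5} + \frac{\left(-2\right)^{2}}{5} + \frac{1}{5} \left(-2\right) n\right) - 14 = n \left(- \frac{3}{5} + \frac{1}{5} \cdot 4 - \frac{2 n}{5}\right) - 14 = n \left(- \frac{3}{5} + \frac{4}{5} - \frac{2 n}{5}\right) - 14 = n \left(\frac{1}{5} - \frac{2 n}{5}\right) - 14 = -14 + n \left(\frac{1}{5} - \frac{2 n}{5}\right)$)
$\frac{8997494}{\left(-544063 + t{\left(601 \right)}\right) + q{\left(-663 \right)}} = \frac{8997494}{\left(-544063 + 601\right) - \left(\frac{733}{5} + \frac{879138}{5}\right)} = \frac{8997494}{-543462 - \frac{879871}{5}} = \frac{8997494}{- \frac{3597181}{5}} = 8997494 \left(- \frac{5}{3597181}\right) = - \frac{44987470}{3597181}$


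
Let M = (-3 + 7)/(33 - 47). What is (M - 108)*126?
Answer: -13644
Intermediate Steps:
M = -2/7 (M = 4/(-14) = 4*(-1/14) = -2/7 ≈ -0.28571)
(M - 108)*126 = (-2/7 - 108)*126 = -758/7*126 = -13644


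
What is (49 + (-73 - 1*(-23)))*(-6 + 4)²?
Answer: -4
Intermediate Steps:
(49 + (-73 - 1*(-23)))*(-6 + 4)² = (49 + (-73 + 23))*(-2)² = (49 - 50)*4 = -1*4 = -4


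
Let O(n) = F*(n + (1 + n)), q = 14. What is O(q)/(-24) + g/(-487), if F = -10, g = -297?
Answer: 74179/5844 ≈ 12.693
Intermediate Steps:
O(n) = -10 - 20*n (O(n) = -10*(n + (1 + n)) = -10*(1 + 2*n) = -10 - 20*n)
O(q)/(-24) + g/(-487) = (-10 - 20*14)/(-24) - 297/(-487) = (-10 - 280)*(-1/24) - 297*(-1/487) = -290*(-1/24) + 297/487 = 145/12 + 297/487 = 74179/5844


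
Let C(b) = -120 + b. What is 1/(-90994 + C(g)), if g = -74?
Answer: -1/91188 ≈ -1.0966e-5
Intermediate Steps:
1/(-90994 + C(g)) = 1/(-90994 + (-120 - 74)) = 1/(-90994 - 194) = 1/(-91188) = -1/91188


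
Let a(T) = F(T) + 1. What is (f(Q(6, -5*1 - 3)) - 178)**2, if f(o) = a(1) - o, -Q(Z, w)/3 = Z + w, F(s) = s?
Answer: 33124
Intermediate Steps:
Q(Z, w) = -3*Z - 3*w (Q(Z, w) = -3*(Z + w) = -3*Z - 3*w)
a(T) = 1 + T (a(T) = T + 1 = 1 + T)
f(o) = 2 - o (f(o) = (1 + 1) - o = 2 - o)
(f(Q(6, -5*1 - 3)) - 178)**2 = ((2 - (-3*6 - 3*(-5*1 - 3))) - 178)**2 = ((2 - (-18 - 3*(-5 - 3))) - 178)**2 = ((2 - (-18 - 3*(-8))) - 178)**2 = ((2 - (-18 + 24)) - 178)**2 = ((2 - 1*6) - 178)**2 = ((2 - 6) - 178)**2 = (-4 - 178)**2 = (-182)**2 = 33124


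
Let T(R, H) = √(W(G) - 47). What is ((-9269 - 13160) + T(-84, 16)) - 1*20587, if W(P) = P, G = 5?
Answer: -43016 + I*√42 ≈ -43016.0 + 6.4807*I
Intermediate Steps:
T(R, H) = I*√42 (T(R, H) = √(5 - 47) = √(-42) = I*√42)
((-9269 - 13160) + T(-84, 16)) - 1*20587 = ((-9269 - 13160) + I*√42) - 1*20587 = (-22429 + I*√42) - 20587 = -43016 + I*√42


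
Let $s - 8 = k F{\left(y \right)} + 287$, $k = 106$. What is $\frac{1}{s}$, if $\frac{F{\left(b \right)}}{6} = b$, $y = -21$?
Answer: $- \frac{1}{13061} \approx -7.6564 \cdot 10^{-5}$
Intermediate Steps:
$F{\left(b \right)} = 6 b$
$s = -13061$ ($s = 8 + \left(106 \cdot 6 \left(-21\right) + 287\right) = 8 + \left(106 \left(-126\right) + 287\right) = 8 + \left(-13356 + 287\right) = 8 - 13069 = -13061$)
$\frac{1}{s} = \frac{1}{-13061} = - \frac{1}{13061}$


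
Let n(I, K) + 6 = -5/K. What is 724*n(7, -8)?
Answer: -7783/2 ≈ -3891.5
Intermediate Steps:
n(I, K) = -6 - 5/K
724*n(7, -8) = 724*(-6 - 5/(-8)) = 724*(-6 - 5*(-⅛)) = 724*(-6 + 5/8) = 724*(-43/8) = -7783/2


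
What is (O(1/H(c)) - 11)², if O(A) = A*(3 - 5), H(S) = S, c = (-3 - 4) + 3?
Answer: 441/4 ≈ 110.25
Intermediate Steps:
c = -4 (c = -7 + 3 = -4)
O(A) = -2*A (O(A) = A*(-2) = -2*A)
(O(1/H(c)) - 11)² = (-2/(-4) - 11)² = (-2*(-¼) - 11)² = (½ - 11)² = (-21/2)² = 441/4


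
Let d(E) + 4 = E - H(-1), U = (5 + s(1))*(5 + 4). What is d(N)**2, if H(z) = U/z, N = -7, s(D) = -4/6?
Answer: 784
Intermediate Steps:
s(D) = -2/3 (s(D) = -4*1/6 = -2/3)
U = 39 (U = (5 - 2/3)*(5 + 4) = (13/3)*9 = 39)
H(z) = 39/z
d(E) = 35 + E (d(E) = -4 + (E - 39/(-1)) = -4 + (E - 39*(-1)) = -4 + (E - 1*(-39)) = -4 + (E + 39) = -4 + (39 + E) = 35 + E)
d(N)**2 = (35 - 7)**2 = 28**2 = 784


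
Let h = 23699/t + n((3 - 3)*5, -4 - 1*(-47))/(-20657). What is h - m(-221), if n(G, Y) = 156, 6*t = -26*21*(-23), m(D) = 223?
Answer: -7736436/36547 ≈ -211.68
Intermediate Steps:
t = 2093 (t = (-26*21*(-23))/6 = (-546*(-23))/6 = (⅙)*12558 = 2093)
h = 413545/36547 (h = 23699/2093 + 156/(-20657) = 23699*(1/2093) + 156*(-1/20657) = 1823/161 - 12/1589 = 413545/36547 ≈ 11.315)
h - m(-221) = 413545/36547 - 1*223 = 413545/36547 - 223 = -7736436/36547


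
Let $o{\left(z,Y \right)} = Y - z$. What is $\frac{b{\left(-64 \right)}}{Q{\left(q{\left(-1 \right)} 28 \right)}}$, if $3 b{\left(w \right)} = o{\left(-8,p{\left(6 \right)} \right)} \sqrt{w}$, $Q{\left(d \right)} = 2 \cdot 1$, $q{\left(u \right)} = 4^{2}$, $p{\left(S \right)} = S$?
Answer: $\frac{56 i}{3} \approx 18.667 i$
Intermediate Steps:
$q{\left(u \right)} = 16$
$Q{\left(d \right)} = 2$
$b{\left(w \right)} = \frac{14 \sqrt{w}}{3}$ ($b{\left(w \right)} = \frac{\left(6 - -8\right) \sqrt{w}}{3} = \frac{\left(6 + 8\right) \sqrt{w}}{3} = \frac{14 \sqrt{w}}{3}$)
$\frac{b{\left(-64 \right)}}{Q{\left(q{\left(-1 \right)} 28 \right)}} = \frac{\frac{14}{3} \sqrt{-64}}{2} = \frac{14 \cdot 8 i}{3} \cdot \frac{1}{2} = \frac{112 i}{3} \cdot \frac{1}{2} = \frac{56 i}{3}$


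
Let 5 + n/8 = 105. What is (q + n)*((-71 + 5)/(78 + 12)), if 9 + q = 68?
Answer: -9449/15 ≈ -629.93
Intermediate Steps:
n = 800 (n = -40 + 8*105 = -40 + 840 = 800)
q = 59 (q = -9 + 68 = 59)
(q + n)*((-71 + 5)/(78 + 12)) = (59 + 800)*((-71 + 5)/(78 + 12)) = 859*(-66/90) = 859*(-66*1/90) = 859*(-11/15) = -9449/15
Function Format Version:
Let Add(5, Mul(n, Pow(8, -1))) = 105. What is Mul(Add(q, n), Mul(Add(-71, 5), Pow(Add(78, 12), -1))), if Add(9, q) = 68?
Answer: Rational(-9449, 15) ≈ -629.93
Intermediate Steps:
n = 800 (n = Add(-40, Mul(8, 105)) = Add(-40, 840) = 800)
q = 59 (q = Add(-9, 68) = 59)
Mul(Add(q, n), Mul(Add(-71, 5), Pow(Add(78, 12), -1))) = Mul(Add(59, 800), Mul(Add(-71, 5), Pow(Add(78, 12), -1))) = Mul(859, Mul(-66, Pow(90, -1))) = Mul(859, Mul(-66, Rational(1, 90))) = Mul(859, Rational(-11, 15)) = Rational(-9449, 15)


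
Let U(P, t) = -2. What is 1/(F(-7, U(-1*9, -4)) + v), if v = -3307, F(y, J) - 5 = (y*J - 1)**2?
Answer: -1/3133 ≈ -0.00031918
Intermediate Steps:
F(y, J) = 5 + (-1 + J*y)**2 (F(y, J) = 5 + (y*J - 1)**2 = 5 + (J*y - 1)**2 = 5 + (-1 + J*y)**2)
1/(F(-7, U(-1*9, -4)) + v) = 1/((5 + (-1 - 2*(-7))**2) - 3307) = 1/((5 + (-1 + 14)**2) - 3307) = 1/((5 + 13**2) - 3307) = 1/((5 + 169) - 3307) = 1/(174 - 3307) = 1/(-3133) = -1/3133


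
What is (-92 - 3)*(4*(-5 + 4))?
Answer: 380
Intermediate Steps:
(-92 - 3)*(4*(-5 + 4)) = -380*(-1) = -95*(-4) = 380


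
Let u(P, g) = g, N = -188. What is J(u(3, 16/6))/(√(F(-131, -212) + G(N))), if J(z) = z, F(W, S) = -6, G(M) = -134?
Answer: -4*I*√35/105 ≈ -0.22537*I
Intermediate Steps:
J(u(3, 16/6))/(√(F(-131, -212) + G(N))) = (16/6)/(√(-6 - 134)) = (16*(⅙))/(√(-140)) = 8/(3*((2*I*√35))) = 8*(-I*√35/70)/3 = -4*I*√35/105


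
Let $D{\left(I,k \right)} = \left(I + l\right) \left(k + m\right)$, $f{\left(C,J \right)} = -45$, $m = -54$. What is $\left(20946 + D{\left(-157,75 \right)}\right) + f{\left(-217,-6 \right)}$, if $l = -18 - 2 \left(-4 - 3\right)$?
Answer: $17520$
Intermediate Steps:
$l = -4$ ($l = -18 - 2 \left(-7\right) = -18 - -14 = -18 + 14 = -4$)
$D{\left(I,k \right)} = \left(-54 + k\right) \left(-4 + I\right)$ ($D{\left(I,k \right)} = \left(I - 4\right) \left(k - 54\right) = \left(-4 + I\right) \left(-54 + k\right) = \left(-54 + k\right) \left(-4 + I\right)$)
$\left(20946 + D{\left(-157,75 \right)}\right) + f{\left(-217,-6 \right)} = \left(20946 - 3381\right) - 45 = 17565 - 45 = 17520$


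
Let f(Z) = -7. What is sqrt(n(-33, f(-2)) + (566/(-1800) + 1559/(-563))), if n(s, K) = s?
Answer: I*sqrt(10293626827)/16890 ≈ 6.007*I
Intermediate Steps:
sqrt(n(-33, f(-2)) + (566/(-1800) + 1559/(-563))) = sqrt(-33 + (566/(-1800) + 1559/(-563))) = sqrt(-33 + (566*(-1/1800) + 1559*(-1/563))) = sqrt(-33 + (-283/900 - 1559/563)) = sqrt(-33 - 1562429/506700) = sqrt(-18283529/506700) = I*sqrt(10293626827)/16890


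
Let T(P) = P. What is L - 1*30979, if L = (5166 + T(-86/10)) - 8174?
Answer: -169978/5 ≈ -33996.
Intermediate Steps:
L = -15083/5 (L = (5166 - 86/10) - 8174 = (5166 - 86*⅒) - 8174 = (5166 - 43/5) - 8174 = 25787/5 - 8174 = -15083/5 ≈ -3016.6)
L - 1*30979 = -15083/5 - 1*30979 = -15083/5 - 30979 = -169978/5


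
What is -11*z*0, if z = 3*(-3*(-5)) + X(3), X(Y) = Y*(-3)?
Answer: 0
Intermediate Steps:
X(Y) = -3*Y
z = 36 (z = 3*(-3*(-5)) - 3*3 = 3*15 - 9 = 45 - 9 = 36)
-11*z*0 = -11*36*0 = -396*0 = 0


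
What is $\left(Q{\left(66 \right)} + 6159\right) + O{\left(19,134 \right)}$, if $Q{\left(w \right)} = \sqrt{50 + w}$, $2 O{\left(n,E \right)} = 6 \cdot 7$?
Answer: $6180 + 2 \sqrt{29} \approx 6190.8$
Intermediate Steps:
$O{\left(n,E \right)} = 21$ ($O{\left(n,E \right)} = \frac{6 \cdot 7}{2} = \frac{1}{2} \cdot 42 = 21$)
$\left(Q{\left(66 \right)} + 6159\right) + O{\left(19,134 \right)} = \left(\sqrt{50 + 66} + 6159\right) + 21 = \left(\sqrt{116} + 6159\right) + 21 = \left(2 \sqrt{29} + 6159\right) + 21 = \left(6159 + 2 \sqrt{29}\right) + 21 = 6180 + 2 \sqrt{29}$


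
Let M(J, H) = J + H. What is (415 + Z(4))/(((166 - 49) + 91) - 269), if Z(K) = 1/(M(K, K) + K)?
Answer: -4981/732 ≈ -6.8046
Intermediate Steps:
M(J, H) = H + J
Z(K) = 1/(3*K) (Z(K) = 1/((K + K) + K) = 1/(2*K + K) = 1/(3*K))
(415 + Z(4))/(((166 - 49) + 91) - 269) = (415 + (⅓)/4)/(((166 - 49) + 91) - 269) = (415 + (⅓)*(¼))/((117 + 91) - 269) = (415 + 1/12)/(208 - 269) = (4981/12)/(-61) = (4981/12)*(-1/61) = -4981/732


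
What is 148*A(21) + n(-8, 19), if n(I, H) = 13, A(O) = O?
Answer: 3121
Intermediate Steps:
148*A(21) + n(-8, 19) = 148*21 + 13 = 3108 + 13 = 3121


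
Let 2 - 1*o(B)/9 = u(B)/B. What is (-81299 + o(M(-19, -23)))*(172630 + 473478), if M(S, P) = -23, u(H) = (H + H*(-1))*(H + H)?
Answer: -52516304348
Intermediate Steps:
u(H) = 0 (u(H) = (H - H)*(2*H) = 0*(2*H) = 0)
o(B) = 18 (o(B) = 18 - 0/B = 18 - 9*0 = 18 + 0 = 18)
(-81299 + o(M(-19, -23)))*(172630 + 473478) = (-81299 + 18)*(172630 + 473478) = -81281*646108 = -52516304348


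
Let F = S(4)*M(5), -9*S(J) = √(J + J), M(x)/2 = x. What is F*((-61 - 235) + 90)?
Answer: 4120*√2/9 ≈ 647.40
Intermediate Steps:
M(x) = 2*x
S(J) = -√2*√J/9 (S(J) = -√(J + J)/9 = -√2*√J/9)
F = -20*√2/9 (F = (-√2*√4/9)*(2*5) = -⅑*√2*2*10 = -2*√2/9*10 = -20*√2/9 ≈ -3.1427)
F*((-61 - 235) + 90) = (-20*√2/9)*((-61 - 235) + 90) = (-20*√2/9)*(-296 + 90) = -20*√2/9*(-206) = 4120*√2/9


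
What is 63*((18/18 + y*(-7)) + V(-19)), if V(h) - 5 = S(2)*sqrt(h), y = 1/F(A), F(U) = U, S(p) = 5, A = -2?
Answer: 1197/2 + 315*I*sqrt(19) ≈ 598.5 + 1373.1*I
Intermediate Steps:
y = -1/2 (y = 1/(-2) = -1/2 ≈ -0.50000)
V(h) = 5 + 5*sqrt(h)
63*((18/18 + y*(-7)) + V(-19)) = 63*((18/18 - 1/2*(-7)) + (5 + 5*sqrt(-19))) = 63*((18*(1/18) + 7/2) + (5 + 5*(I*sqrt(19)))) = 63*((1 + 7/2) + (5 + 5*I*sqrt(19))) = 63*(9/2 + (5 + 5*I*sqrt(19))) = 63*(19/2 + 5*I*sqrt(19)) = 1197/2 + 315*I*sqrt(19)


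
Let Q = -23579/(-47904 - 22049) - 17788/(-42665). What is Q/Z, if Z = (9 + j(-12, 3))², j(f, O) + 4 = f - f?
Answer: 2250321999/74613618625 ≈ 0.030160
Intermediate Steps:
j(f, O) = -4 (j(f, O) = -4 + (f - f) = -4 + 0 = -4)
Z = 25 (Z = (9 - 4)² = 5² = 25)
Q = 2250321999/2984544745 (Q = -23579/(-69953) - 17788*(-1/42665) = -23579/(1/(-1/69953)) + 17788/42665 = -23579/(-69953) + 17788/42665 = -23579*(-1/69953) + 17788/42665 = 23579/69953 + 17788/42665 = 2250321999/2984544745 ≈ 0.75399)
Q/Z = (2250321999/2984544745)/25 = (2250321999/2984544745)*(1/25) = 2250321999/74613618625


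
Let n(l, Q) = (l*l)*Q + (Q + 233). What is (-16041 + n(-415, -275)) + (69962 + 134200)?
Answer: -47173796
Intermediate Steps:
n(l, Q) = 233 + Q + Q*l² (n(l, Q) = l²*Q + (233 + Q) = Q*l² + (233 + Q) = 233 + Q + Q*l²)
(-16041 + n(-415, -275)) + (69962 + 134200) = (-16041 + (233 - 275 - 275*(-415)²)) + (69962 + 134200) = (-16041 + (233 - 275 - 275*172225)) + 204162 = (-16041 + (233 - 275 - 47361875)) + 204162 = (-16041 - 47361917) + 204162 = -47377958 + 204162 = -47173796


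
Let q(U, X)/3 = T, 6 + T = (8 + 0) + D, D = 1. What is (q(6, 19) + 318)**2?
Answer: 106929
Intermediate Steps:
T = 3 (T = -6 + ((8 + 0) + 1) = -6 + (8 + 1) = -6 + 9 = 3)
q(U, X) = 9 (q(U, X) = 3*3 = 9)
(q(6, 19) + 318)**2 = (9 + 318)**2 = 327**2 = 106929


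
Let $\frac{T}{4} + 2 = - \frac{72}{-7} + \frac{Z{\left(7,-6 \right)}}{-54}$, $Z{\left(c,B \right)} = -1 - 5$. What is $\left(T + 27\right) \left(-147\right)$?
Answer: $- \frac{26719}{3} \approx -8906.3$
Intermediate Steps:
$Z{\left(c,B \right)} = -6$ ($Z{\left(c,B \right)} = -1 - 5 = -6$)
$T = \frac{2116}{63}$ ($T = -8 + 4 \left(- \frac{72}{-7} - \frac{6}{-54}\right) = -8 + 4 \left(\left(-72\right) \left(- \frac{1}{7}\right) - - \frac{1}{9}\right) = -8 + 4 \left(\frac{72}{7} + \frac{1}{9}\right) = -8 + 4 \cdot \frac{655}{63} = -8 + \frac{2620}{63} = \frac{2116}{63} \approx 33.587$)
$\left(T + 27\right) \left(-147\right) = \left(\frac{2116}{63} + 27\right) \left(-147\right) = \frac{3817}{63} \left(-147\right) = - \frac{26719}{3}$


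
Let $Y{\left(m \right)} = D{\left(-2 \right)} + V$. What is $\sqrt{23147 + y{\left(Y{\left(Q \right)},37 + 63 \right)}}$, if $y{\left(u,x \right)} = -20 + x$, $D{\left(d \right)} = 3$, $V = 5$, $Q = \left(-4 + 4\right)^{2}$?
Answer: $\sqrt{23227} \approx 152.4$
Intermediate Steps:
$Q = 0$ ($Q = 0^{2} = 0$)
$Y{\left(m \right)} = 8$ ($Y{\left(m \right)} = 3 + 5 = 8$)
$\sqrt{23147 + y{\left(Y{\left(Q \right)},37 + 63 \right)}} = \sqrt{23147 + \left(-20 + \left(37 + 63\right)\right)} = \sqrt{23147 + \left(-20 + 100\right)} = \sqrt{23147 + 80} = \sqrt{23227}$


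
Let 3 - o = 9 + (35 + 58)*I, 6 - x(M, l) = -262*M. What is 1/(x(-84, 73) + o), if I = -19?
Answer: -1/20241 ≈ -4.9405e-5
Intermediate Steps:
x(M, l) = 6 + 262*M (x(M, l) = 6 - (-262)*M = 6 + 262*M)
o = 1761 (o = 3 - (9 + (35 + 58)*(-19)) = 3 - (9 + 93*(-19)) = 3 - (9 - 1767) = 3 - 1*(-1758) = 3 + 1758 = 1761)
1/(x(-84, 73) + o) = 1/((6 + 262*(-84)) + 1761) = 1/((6 - 22008) + 1761) = 1/(-22002 + 1761) = 1/(-20241) = -1/20241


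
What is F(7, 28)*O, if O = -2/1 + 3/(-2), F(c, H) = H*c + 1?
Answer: -1379/2 ≈ -689.50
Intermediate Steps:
F(c, H) = 1 + H*c
O = -7/2 (O = -2*1 + 3*(-½) = -2 - 3/2 = -7/2 ≈ -3.5000)
F(7, 28)*O = (1 + 28*7)*(-7/2) = (1 + 196)*(-7/2) = 197*(-7/2) = -1379/2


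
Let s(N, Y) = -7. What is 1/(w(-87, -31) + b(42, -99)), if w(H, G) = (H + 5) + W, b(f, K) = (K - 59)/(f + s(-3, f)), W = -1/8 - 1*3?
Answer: -280/25099 ≈ -0.011156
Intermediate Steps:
W = -25/8 (W = -1*⅛ - 3 = -⅛ - 3 = -25/8 ≈ -3.1250)
b(f, K) = (-59 + K)/(-7 + f) (b(f, K) = (K - 59)/(f - 7) = (-59 + K)/(-7 + f))
w(H, G) = 15/8 + H (w(H, G) = (H + 5) - 25/8 = (5 + H) - 25/8 = 15/8 + H)
1/(w(-87, -31) + b(42, -99)) = 1/((15/8 - 87) + (-59 - 99)/(-7 + 42)) = 1/(-681/8 - 158/35) = 1/(-25099/280) = -280/25099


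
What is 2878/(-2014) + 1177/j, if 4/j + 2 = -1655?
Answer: -1963946779/4028 ≈ -4.8757e+5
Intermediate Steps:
j = -4/1657 (j = 4/(-2 - 1655) = 4/(-1657) = 4*(-1/1657) = -4/1657 ≈ -0.0024140)
2878/(-2014) + 1177/j = 2878/(-2014) + 1177/(-4/1657) = 2878*(-1/2014) + 1177*(-1657/4) = -1439/1007 - 1950289/4 = -1963946779/4028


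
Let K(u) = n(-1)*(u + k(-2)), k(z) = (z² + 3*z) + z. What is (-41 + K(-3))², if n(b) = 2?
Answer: 3025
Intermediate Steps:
k(z) = z² + 4*z
K(u) = -8 + 2*u (K(u) = 2*(u - 2*(4 - 2)) = 2*(u - 2*2) = 2*(u - 4) = 2*(-4 + u) = -8 + 2*u)
(-41 + K(-3))² = (-41 + (-8 + 2*(-3)))² = (-41 + (-8 - 6))² = (-41 - 14)² = (-55)² = 3025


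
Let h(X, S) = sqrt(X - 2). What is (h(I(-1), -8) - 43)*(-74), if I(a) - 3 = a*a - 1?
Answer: 3108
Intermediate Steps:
I(a) = 2 + a**2 (I(a) = 3 + (a*a - 1) = 3 + (a**2 - 1) = 3 + (-1 + a**2) = 2 + a**2)
h(X, S) = sqrt(-2 + X)
(h(I(-1), -8) - 43)*(-74) = (sqrt(-2 + (2 + (-1)**2)) - 43)*(-74) = (sqrt(-2 + (2 + 1)) - 43)*(-74) = (sqrt(-2 + 3) - 43)*(-74) = (sqrt(1) - 43)*(-74) = (1 - 43)*(-74) = -42*(-74) = 3108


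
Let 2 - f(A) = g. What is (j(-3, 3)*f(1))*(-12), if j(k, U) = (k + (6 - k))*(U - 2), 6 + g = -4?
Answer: -864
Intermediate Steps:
g = -10 (g = -6 - 4 = -10)
f(A) = 12 (f(A) = 2 - 1*(-10) = 2 + 10 = 12)
j(k, U) = -12 + 6*U (j(k, U) = 6*(-2 + U) = -12 + 6*U)
(j(-3, 3)*f(1))*(-12) = ((-12 + 6*3)*12)*(-12) = ((-12 + 18)*12)*(-12) = (6*12)*(-12) = 72*(-12) = -864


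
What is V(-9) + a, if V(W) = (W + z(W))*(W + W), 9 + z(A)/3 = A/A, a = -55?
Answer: 539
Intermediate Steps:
z(A) = -24 (z(A) = -27 + 3*(A/A) = -27 + 3*1 = -27 + 3 = -24)
V(W) = 2*W*(-24 + W) (V(W) = (W - 24)*(W + W) = (-24 + W)*(2*W) = 2*W*(-24 + W))
V(-9) + a = 2*(-9)*(-24 - 9) - 55 = 2*(-9)*(-33) - 55 = 594 - 55 = 539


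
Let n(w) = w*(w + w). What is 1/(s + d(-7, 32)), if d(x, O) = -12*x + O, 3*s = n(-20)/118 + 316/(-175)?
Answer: 30975/3644456 ≈ 0.0084992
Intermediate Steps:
n(w) = 2*w**2 (n(w) = w*(2*w) = 2*w**2)
s = 51356/30975 (s = ((2*(-20)**2)/118 + 316/(-175))/3 = ((2*400)*(1/118) + 316*(-1/175))/3 = (800*(1/118) - 316/175)/3 = (400/59 - 316/175)/3 = (1/3)*(51356/10325) = 51356/30975 ≈ 1.6580)
d(x, O) = O - 12*x
1/(s + d(-7, 32)) = 1/(51356/30975 + (32 - 12*(-7))) = 1/(51356/30975 + (32 + 84)) = 1/(51356/30975 + 116) = 1/(3644456/30975) = 30975/3644456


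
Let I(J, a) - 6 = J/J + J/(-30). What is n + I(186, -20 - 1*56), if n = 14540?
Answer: 72704/5 ≈ 14541.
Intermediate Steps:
I(J, a) = 7 - J/30 (I(J, a) = 6 + (J/J + J/(-30)) = 6 + (1 + J*(-1/30)) = 6 + (1 - J/30) = 7 - J/30)
n + I(186, -20 - 1*56) = 14540 + (7 - 1/30*186) = 14540 + (7 - 31/5) = 14540 + ⅘ = 72704/5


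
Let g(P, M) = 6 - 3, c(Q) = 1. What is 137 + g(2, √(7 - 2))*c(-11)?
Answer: 140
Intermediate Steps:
g(P, M) = 3
137 + g(2, √(7 - 2))*c(-11) = 137 + 3*1 = 137 + 3 = 140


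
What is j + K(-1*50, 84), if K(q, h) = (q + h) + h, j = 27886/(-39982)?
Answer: 2344995/19991 ≈ 117.30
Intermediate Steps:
j = -13943/19991 (j = 27886*(-1/39982) = -13943/19991 ≈ -0.69746)
K(q, h) = q + 2*h (K(q, h) = (h + q) + h = q + 2*h)
j + K(-1*50, 84) = -13943/19991 + (-1*50 + 2*84) = -13943/19991 + (-50 + 168) = -13943/19991 + 118 = 2344995/19991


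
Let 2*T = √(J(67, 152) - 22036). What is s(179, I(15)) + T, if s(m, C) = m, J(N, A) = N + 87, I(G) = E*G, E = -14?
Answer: 179 + I*√21882/2 ≈ 179.0 + 73.963*I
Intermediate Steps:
I(G) = -14*G
J(N, A) = 87 + N
T = I*√21882/2 (T = √((87 + 67) - 22036)/2 = √(154 - 22036)/2 = √(-21882)/2 = (I*√21882)/2 = I*√21882/2 ≈ 73.963*I)
s(179, I(15)) + T = 179 + I*√21882/2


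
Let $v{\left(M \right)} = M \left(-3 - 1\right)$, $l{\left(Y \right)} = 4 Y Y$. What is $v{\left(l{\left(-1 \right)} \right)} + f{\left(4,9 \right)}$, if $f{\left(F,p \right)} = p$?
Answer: $-7$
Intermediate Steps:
$l{\left(Y \right)} = 4 Y^{2}$
$v{\left(M \right)} = - 4 M$ ($v{\left(M \right)} = M \left(-4\right) = - 4 M$)
$v{\left(l{\left(-1 \right)} \right)} + f{\left(4,9 \right)} = - 4 \cdot 4 \left(-1\right)^{2} + 9 = - 4 \cdot 4 \cdot 1 + 9 = \left(-4\right) 4 + 9 = -16 + 9 = -7$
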